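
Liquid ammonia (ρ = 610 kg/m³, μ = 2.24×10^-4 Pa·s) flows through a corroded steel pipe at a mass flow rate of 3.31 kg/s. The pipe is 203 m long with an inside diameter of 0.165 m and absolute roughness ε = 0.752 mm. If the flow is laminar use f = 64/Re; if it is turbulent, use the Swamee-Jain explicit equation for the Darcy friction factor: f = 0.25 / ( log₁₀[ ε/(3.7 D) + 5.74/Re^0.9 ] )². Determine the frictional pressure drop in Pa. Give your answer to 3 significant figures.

ΔP ≈ 741 Pa

A = πD²/4 = π(0.165)²/4 = 0.02138 m²; mean velocity V = ṁ/(ρA) = 3.31/(610 · 0.02138) = 0.2538 m/s.
Reynolds number Re = ρVD/μ = 610 · 0.2538 · 0.165 / 0.000224 = 1.14e+05.
Re > 4000 → turbulent. Relative roughness ε/D = 0.000752/0.165 = 0.00456. Swamee-Jain: f = 0.25/(log₁₀[0.00456/3.7 + 5.74/1.14e+05^0.9])² = 0.25/(log₁₀[0.00123 + 0.000161])² = 0.25/(-2.856)² = 0.03065.
Darcy-Weisbach: ΔP = f(L/D)(ρV²/2) = 0.03065·(203/0.165)·(610·0.2538²/2) = 0.03065·1230·19.64 = 740.6 Pa.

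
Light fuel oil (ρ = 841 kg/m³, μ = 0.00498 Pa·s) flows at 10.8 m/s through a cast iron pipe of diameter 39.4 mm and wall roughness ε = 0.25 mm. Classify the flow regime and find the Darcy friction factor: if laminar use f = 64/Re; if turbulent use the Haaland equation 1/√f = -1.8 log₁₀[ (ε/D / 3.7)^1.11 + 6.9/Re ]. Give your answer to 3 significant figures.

f ≈ 0.0338

Re = ρVD/μ = 841·10.8·0.0394/0.00498 = 7.186e+04.
Re > 4000 → turbulent. ε/D = 0.00025/0.0394 = 0.00635; Haaland: 1/√f = -1.8 log₁₀[0.000851 + 9.6e-05] = 5.442, so f = 0.03376.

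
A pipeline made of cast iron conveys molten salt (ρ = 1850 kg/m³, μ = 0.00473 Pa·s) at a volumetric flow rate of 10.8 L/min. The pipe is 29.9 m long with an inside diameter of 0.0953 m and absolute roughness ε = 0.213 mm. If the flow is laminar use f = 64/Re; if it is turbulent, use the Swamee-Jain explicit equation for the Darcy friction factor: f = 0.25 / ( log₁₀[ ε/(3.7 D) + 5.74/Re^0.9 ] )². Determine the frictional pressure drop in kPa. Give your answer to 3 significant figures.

ΔP ≈ 0.0126 kPa

Q = 10.8 L/min = 10.8/60000 = 0.00018 m³/s.
Cross-sectional area A = πD²/4 = π(0.0953)²/4 = 0.007133 m²; mean velocity V = Q/A = 0.00018/0.007133 = 0.02523 m/s.
Reynolds number Re = ρVD/μ = 1850 · 0.02523 · 0.0953 / 0.00473 = 940.6.
Re < 2300 → laminar flow, so f = 64/Re = 64/940.6 = 0.06804 (the turbulent correlation is not needed).
Darcy-Weisbach: ΔP = f(L/D)(ρV²/2) = 0.06804·(29.9/0.0953)·(1850·0.02523²/2) = 0.06804·313.7·0.589 = 12.57 Pa.
ΔP = 12.57 Pa = 0.0126 kPa.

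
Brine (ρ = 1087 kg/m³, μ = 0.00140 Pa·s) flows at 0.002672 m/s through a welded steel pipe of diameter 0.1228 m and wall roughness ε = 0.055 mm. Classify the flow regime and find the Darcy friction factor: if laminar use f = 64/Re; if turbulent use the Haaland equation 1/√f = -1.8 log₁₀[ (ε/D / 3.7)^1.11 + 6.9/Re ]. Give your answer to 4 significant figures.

f ≈ 0.2512

Re = ρVD/μ = 1087·0.002672·0.1228/0.0014 = 254.8.
Re < 2300 → laminar, so f = 64/Re = 0.2512 (roughness is irrelevant in laminar flow).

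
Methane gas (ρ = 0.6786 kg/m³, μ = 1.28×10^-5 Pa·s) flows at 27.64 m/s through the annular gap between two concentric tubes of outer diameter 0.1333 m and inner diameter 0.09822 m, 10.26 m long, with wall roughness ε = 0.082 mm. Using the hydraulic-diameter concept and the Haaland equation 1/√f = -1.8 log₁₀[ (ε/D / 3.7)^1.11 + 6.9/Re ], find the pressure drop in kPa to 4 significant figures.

ΔP ≈ 2.046 kPa

Hydraulic diameter D_h = 4A/P = D_o - D_i = 0.1333 - 0.09822 = 0.03508 m.
Re = ρVD_h/μ = 0.6786·27.64·0.03508/1.28e-05 = 5.14e+04.
ε/D_h = 8.2e-05/0.03508 = 0.00234; Haaland gives 1/√f = -1.8 log₁₀[0.000281+0.000134] = 6.087, so f = 0.02699.
ΔP = f(L/D_h)(ρV²/2) = 0.02699·10.26/0.03508·259.2 = 2046 Pa.
ΔP = 2.046 kPa.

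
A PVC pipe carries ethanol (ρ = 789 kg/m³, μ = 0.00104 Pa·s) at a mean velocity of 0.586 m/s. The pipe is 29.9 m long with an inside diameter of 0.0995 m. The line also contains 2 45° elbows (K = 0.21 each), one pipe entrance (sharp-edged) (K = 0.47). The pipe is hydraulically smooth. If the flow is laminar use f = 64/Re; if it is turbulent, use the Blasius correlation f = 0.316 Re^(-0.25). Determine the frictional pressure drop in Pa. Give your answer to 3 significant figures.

Reynolds number Re = ρVD/μ = 789 · 0.586 · 0.0995 / 0.00104 = 4.423e+04.
Re > 4000 → turbulent. Smooth-pipe (Blasius): f = 0.316 Re^(-0.25) = 0.316/(4.423e+04)^0.25 = 0.02179.
Total minor-loss coefficient ΣK = 2·0.21 + 1·0.47 = 0.89.
ΔP = [f·L/D + ΣK]·(ρV²/2) = [0.02179·29.9/0.0995 + 0.89]·(789·0.586²/2) = [6.548 + 0.89]·135.5 = 1008 Pa.

ΔP ≈ 1010 Pa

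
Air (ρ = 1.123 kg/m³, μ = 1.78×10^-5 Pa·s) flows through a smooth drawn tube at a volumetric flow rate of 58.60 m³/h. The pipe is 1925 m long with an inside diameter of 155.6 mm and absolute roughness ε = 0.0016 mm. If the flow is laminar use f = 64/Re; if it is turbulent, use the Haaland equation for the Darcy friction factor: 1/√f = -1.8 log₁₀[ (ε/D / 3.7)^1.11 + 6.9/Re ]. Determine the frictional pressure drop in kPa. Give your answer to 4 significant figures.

Q = 58.60 m³/h = 58.60/3600 = 0.01628 m³/s.
Cross-sectional area A = πD²/4 = π(0.1556)²/4 = 0.01902 m²; mean velocity V = Q/A = 0.01628/0.01902 = 0.856 m/s.
Reynolds number Re = ρVD/μ = 1.123 · 0.856 · 0.1556 / 1.78e-05 = 8403.
Re > 4000 → turbulent. Relative roughness ε/D = 1.6e-06/0.1556 = 1.03e-05. Haaland: 1/√f = -1.8 log₁₀[(1.03e-05/3.7)^1.11 + 6.9/8403] = -1.8 log₁₀[6.8e-07 + 0.000821] = 5.553, so f = 0.03242.
Darcy-Weisbach: ΔP = f(L/D)(ρV²/2) = 0.03242·(1925/0.1556)·(1.123·0.856²/2) = 0.03242·1.237e+04·0.4115 = 165.1 Pa.
ΔP = 165.1 Pa = 0.1651 kPa.

ΔP ≈ 0.1651 kPa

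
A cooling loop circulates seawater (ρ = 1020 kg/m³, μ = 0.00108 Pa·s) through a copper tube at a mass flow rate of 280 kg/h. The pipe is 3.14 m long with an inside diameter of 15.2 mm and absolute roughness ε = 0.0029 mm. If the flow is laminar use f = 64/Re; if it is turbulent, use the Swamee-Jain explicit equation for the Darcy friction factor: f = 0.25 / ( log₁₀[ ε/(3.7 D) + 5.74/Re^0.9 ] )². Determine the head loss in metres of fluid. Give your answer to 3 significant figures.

ṁ = 280 kg/h = 280/3600 = 0.07778 kg/s.
A = πD²/4 = π(0.0152)²/4 = 0.0001815 m²; mean velocity V = ṁ/(ρA) = 0.07778/(1020 · 0.0001815) = 0.4202 m/s.
Reynolds number Re = ρVD/μ = 1020 · 0.4202 · 0.0152 / 0.00108 = 6033.
Re > 4000 → turbulent. Relative roughness ε/D = 2.9e-06/0.0152 = 0.000191. Swamee-Jain: f = 0.25/(log₁₀[0.000191/3.7 + 5.74/6033^0.9])² = 0.25/(log₁₀[5.16e-05 + 0.00227])² = 0.25/(-2.634)² = 0.03604.
Darcy-Weisbach: ΔP = f(L/D)(ρV²/2) = 0.03604·(3.14/0.0152)·(1020·0.4202²/2) = 0.03604·206.6·90.06 = 670.5 Pa.
Head loss h_f = ΔP/(ρg) = 670.5/(1020·9.81) = 0.0670 m.

h_f ≈ 0.0670 m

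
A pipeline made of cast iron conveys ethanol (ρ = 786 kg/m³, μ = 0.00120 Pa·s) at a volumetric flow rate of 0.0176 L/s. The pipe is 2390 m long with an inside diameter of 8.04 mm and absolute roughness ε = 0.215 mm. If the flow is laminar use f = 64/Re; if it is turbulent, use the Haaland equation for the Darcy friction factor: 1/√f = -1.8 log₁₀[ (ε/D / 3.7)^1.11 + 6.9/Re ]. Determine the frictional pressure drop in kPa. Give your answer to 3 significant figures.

Q = 0.0176 L/s = 0.0176/1000 = 1.76e-05 m³/s.
Cross-sectional area A = πD²/4 = π(0.00804)²/4 = 5.077e-05 m²; mean velocity V = Q/A = 1.76e-05/5.077e-05 = 0.3467 m/s.
Reynolds number Re = ρVD/μ = 786 · 0.3467 · 0.00804 / 0.0012 = 1826.
Re < 2300 → laminar flow, so f = 64/Re = 64/1826 = 0.03506 (the turbulent correlation is not needed).
Darcy-Weisbach: ΔP = f(L/D)(ρV²/2) = 0.03506·(2390/0.00804)·(786·0.3467²/2) = 0.03506·2.973e+05·47.23 = 4.922e+05 Pa.
ΔP = 4.922e+05 Pa = 492 kPa.

ΔP ≈ 492 kPa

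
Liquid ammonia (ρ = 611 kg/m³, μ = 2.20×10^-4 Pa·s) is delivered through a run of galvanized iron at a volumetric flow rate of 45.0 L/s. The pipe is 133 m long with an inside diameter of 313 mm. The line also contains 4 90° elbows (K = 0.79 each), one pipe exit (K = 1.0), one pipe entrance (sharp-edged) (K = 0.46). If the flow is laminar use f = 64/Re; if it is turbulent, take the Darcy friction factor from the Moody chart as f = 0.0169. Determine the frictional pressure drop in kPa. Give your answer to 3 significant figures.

ΔP ≈ 1.23 kPa

Q = 45.0 L/s = 45.0/1000 = 0.045 m³/s.
Cross-sectional area A = πD²/4 = π(0.313)²/4 = 0.07694 m²; mean velocity V = Q/A = 0.045/0.07694 = 0.5848 m/s.
Reynolds number Re = ρVD/μ = 611 · 0.5848 · 0.313 / 0.00022 = 5.084e+05.
Re > 4000 → turbulent; use the Moody-chart value f = 0.0169.
Total minor-loss coefficient ΣK = 4·0.79 + 1·1 + 1·0.46 = 4.62.
ΔP = [f·L/D + ΣK]·(ρV²/2) = [0.0169·133/0.313 + 4.62]·(611·0.5848²/2) = [7.181 + 4.62]·104.5 = 1233 Pa.
ΔP = 1233 Pa = 1.23 kPa.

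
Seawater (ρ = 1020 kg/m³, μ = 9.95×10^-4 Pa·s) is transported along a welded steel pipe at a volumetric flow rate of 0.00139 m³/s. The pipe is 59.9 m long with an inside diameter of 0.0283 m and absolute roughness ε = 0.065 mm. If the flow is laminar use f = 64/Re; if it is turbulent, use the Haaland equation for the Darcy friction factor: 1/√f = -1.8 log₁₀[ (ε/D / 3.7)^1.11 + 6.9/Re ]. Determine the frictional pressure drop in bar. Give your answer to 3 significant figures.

ΔP ≈ 1.39 bar

Cross-sectional area A = πD²/4 = π(0.0283)²/4 = 0.000629 m²; mean velocity V = Q/A = 0.00139/0.000629 = 2.21 m/s.
Reynolds number Re = ρVD/μ = 1020 · 2.21 · 0.0283 / 0.000995 = 6.411e+04.
Re > 4000 → turbulent. Relative roughness ε/D = 6.5e-05/0.0283 = 0.0023. Haaland: 1/√f = -1.8 log₁₀[(0.0023/3.7)^1.11 + 6.9/6.411e+04] = -1.8 log₁₀[0.000276 + 0.000108] = 6.15, so f = 0.02644.
Darcy-Weisbach: ΔP = f(L/D)(ρV²/2) = 0.02644·(59.9/0.0283)·(1020·2.21²/2) = 0.02644·2117·2490 = 1.394e+05 Pa.
ΔP = 1.394e+05 Pa = 1.39 bar.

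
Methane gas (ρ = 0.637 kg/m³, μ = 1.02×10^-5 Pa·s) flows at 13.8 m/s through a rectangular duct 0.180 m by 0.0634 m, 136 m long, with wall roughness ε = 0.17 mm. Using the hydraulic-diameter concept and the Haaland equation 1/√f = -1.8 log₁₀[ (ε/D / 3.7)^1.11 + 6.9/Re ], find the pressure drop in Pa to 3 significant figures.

ΔP ≈ 2180 Pa

Hydraulic diameter D_h = 4A/P = 4·(0.18·0.0634)/(2·(0.18+0.0634)) = 0.04565/0.4868 = 0.09377 m.
Re = ρVD_h/μ = 0.637·13.8·0.09377/1.02e-05 = 8.081e+04.
ε/D_h = 0.00017/0.09377 = 0.00181; Haaland gives 1/√f = -1.8 log₁₀[0.000212+8.54e-05] = 6.348, so f = 0.02481.
ΔP = f(L/D_h)(ρV²/2) = 0.02481·136/0.09377·60.66 = 2183 Pa.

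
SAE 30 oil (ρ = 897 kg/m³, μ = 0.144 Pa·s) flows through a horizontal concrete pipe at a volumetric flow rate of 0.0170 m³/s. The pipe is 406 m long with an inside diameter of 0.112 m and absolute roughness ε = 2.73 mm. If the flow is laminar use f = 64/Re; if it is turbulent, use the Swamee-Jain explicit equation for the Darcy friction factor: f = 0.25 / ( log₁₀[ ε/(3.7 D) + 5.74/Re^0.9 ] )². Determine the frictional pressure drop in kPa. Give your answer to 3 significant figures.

Cross-sectional area A = πD²/4 = π(0.112)²/4 = 0.009852 m²; mean velocity V = Q/A = 0.017/0.009852 = 1.726 m/s.
Reynolds number Re = ρVD/μ = 897 · 1.726 · 0.112 / 0.144 = 1204.
Re < 2300 → laminar flow, so f = 64/Re = 64/1204 = 0.05316 (the turbulent correlation is not needed).
Darcy-Weisbach: ΔP = f(L/D)(ρV²/2) = 0.05316·(406/0.112)·(897·1.726²/2) = 0.05316·3625·1335 = 2.574e+05 Pa.
ΔP = 2.574e+05 Pa = 257 kPa.

ΔP ≈ 257 kPa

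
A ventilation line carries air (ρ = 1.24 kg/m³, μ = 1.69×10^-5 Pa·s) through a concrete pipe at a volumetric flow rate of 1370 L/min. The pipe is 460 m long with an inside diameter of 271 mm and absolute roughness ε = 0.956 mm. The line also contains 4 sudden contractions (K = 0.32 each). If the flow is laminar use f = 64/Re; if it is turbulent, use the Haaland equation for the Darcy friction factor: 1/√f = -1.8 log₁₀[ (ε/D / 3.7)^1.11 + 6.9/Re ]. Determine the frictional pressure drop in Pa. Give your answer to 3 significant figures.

ΔP ≈ 6.26 Pa

Q = 1370 L/min = 1370/60000 = 0.02283 m³/s.
Cross-sectional area A = πD²/4 = π(0.271)²/4 = 0.05768 m²; mean velocity V = Q/A = 0.02283/0.05768 = 0.3959 m/s.
Reynolds number Re = ρVD/μ = 1.24 · 0.3959 · 0.271 / 1.69e-05 = 7871.
Re > 4000 → turbulent. Relative roughness ε/D = 0.000956/0.271 = 0.00353. Haaland: 1/√f = -1.8 log₁₀[(0.00353/3.7)^1.11 + 6.9/7871] = -1.8 log₁₀[0.000444 + 0.000877] = 5.183, so f = 0.03723.
Total minor-loss coefficient ΣK = 4·0.32 = 1.28.
ΔP = [f·L/D + ΣK]·(ρV²/2) = [0.03723·460/0.271 + 1.28]·(1.24·0.3959²/2) = [63.19 + 1.28]·0.09716 = 6.264 Pa.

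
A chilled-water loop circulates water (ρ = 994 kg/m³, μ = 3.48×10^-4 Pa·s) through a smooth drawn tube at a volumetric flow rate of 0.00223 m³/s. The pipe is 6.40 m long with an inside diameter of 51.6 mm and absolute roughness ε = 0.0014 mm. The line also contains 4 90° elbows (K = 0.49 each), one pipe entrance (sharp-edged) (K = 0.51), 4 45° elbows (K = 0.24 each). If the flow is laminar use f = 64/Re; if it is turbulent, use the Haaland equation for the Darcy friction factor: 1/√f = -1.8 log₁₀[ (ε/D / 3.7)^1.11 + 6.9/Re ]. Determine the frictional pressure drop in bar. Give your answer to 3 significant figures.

ΔP ≈ 0.0309 bar

Cross-sectional area A = πD²/4 = π(0.0516)²/4 = 0.002091 m²; mean velocity V = Q/A = 0.00223/0.002091 = 1.066 m/s.
Reynolds number Re = ρVD/μ = 994 · 1.066 · 0.0516 / 0.000348 = 1.572e+05.
Re > 4000 → turbulent. Relative roughness ε/D = 1.4e-06/0.0516 = 2.71e-05. Haaland: 1/√f = -1.8 log₁₀[(2.71e-05/3.7)^1.11 + 6.9/1.572e+05] = -1.8 log₁₀[2e-06 + 4.39e-05] = 7.809, so f = 0.0164.
Total minor-loss coefficient ΣK = 4·0.49 + 1·0.51 + 4·0.24 = 3.43.
ΔP = [f·L/D + ΣK]·(ρV²/2) = [0.0164·6.4/0.0516 + 3.43]·(994·1.066²/2) = [2.034 + 3.43]·565.2 = 3088 Pa.
ΔP = 3088 Pa = 0.0309 bar.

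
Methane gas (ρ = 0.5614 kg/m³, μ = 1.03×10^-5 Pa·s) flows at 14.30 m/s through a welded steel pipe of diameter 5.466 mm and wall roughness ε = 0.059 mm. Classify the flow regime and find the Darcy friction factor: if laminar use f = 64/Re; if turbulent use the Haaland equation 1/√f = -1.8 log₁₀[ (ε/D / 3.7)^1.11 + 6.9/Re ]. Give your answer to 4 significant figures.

Re = ρVD/μ = 0.5614·14.3·0.005466/1.03e-05 = 4260.
Re > 4000 → turbulent. ε/D = 5.9e-05/0.005466 = 0.0108; Haaland: 1/√f = -1.8 log₁₀[0.00154 + 0.00162] = 4.502, so f = 0.04934.

f ≈ 0.04934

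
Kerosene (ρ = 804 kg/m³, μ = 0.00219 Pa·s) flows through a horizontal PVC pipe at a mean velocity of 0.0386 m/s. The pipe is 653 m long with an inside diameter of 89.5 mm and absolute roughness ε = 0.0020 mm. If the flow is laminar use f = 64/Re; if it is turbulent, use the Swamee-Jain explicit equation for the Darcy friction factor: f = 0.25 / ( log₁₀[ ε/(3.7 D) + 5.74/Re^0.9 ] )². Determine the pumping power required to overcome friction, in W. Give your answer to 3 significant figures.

Reynolds number Re = ρVD/μ = 804 · 0.0386 · 0.0895 / 0.00219 = 1268.
Re < 2300 → laminar flow, so f = 64/Re = 64/1268 = 0.05046 (the turbulent correlation is not needed).
Darcy-Weisbach: ΔP = f(L/D)(ρV²/2) = 0.05046·(653/0.0895)·(804·0.0386²/2) = 0.05046·7296·0.599 = 220.5 Pa.
Q = V·A = 0.0386·0.006291 = 0.0002428 m³/s.
Pumping power P = QΔP = 0.0002428·220.5 = 0.05355 W = 0.0536 W.

P ≈ 0.0536 W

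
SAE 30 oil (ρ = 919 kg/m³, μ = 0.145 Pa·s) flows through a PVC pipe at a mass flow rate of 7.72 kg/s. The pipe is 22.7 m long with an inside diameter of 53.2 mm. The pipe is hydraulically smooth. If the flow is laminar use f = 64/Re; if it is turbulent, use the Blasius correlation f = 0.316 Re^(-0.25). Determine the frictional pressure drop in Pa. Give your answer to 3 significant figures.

A = πD²/4 = π(0.0532)²/4 = 0.002223 m²; mean velocity V = ṁ/(ρA) = 7.72/(919 · 0.002223) = 3.779 m/s.
Reynolds number Re = ρVD/μ = 919 · 3.779 · 0.0532 / 0.145 = 1274.
Re < 2300 → laminar flow, so f = 64/Re = 64/1274 = 0.05023 (the turbulent correlation is not needed).
Darcy-Weisbach: ΔP = f(L/D)(ρV²/2) = 0.05023·(22.7/0.0532)·(919·3.779²/2) = 0.05023·426.7·6562 = 1.406e+05 Pa.

ΔP ≈ 141000 Pa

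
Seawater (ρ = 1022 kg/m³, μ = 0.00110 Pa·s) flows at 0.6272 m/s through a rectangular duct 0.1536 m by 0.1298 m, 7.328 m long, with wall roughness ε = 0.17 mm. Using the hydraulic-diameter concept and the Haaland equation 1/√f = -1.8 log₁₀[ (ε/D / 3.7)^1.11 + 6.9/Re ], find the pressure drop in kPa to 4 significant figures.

ΔP ≈ 0.2413 kPa

Hydraulic diameter D_h = 4A/P = 4·(0.1536·0.1298)/(2·(0.1536+0.1298)) = 0.07975/0.5668 = 0.1407 m.
Re = ρVD_h/μ = 1022·0.6272·0.1407/0.0011 = 8.199e+04.
ε/D_h = 0.00017/0.1407 = 0.00121; Haaland gives 1/√f = -1.8 log₁₀[0.000135+8.42e-05] = 6.586, so f = 0.02305.
ΔP = f(L/D_h)(ρV²/2) = 0.02305·7.328/0.1407·201 = 241.3 Pa.
ΔP = 0.2413 kPa.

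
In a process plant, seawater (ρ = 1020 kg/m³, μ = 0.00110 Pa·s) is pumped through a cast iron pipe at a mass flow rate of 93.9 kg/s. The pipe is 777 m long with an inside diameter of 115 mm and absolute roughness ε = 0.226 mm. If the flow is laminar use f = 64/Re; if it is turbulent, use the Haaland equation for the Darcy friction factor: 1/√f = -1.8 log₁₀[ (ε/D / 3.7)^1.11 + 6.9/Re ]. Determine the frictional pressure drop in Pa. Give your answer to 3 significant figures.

A = πD²/4 = π(0.115)²/4 = 0.01039 m²; mean velocity V = ṁ/(ρA) = 93.9/(1020 · 0.01039) = 8.863 m/s.
Reynolds number Re = ρVD/μ = 1020 · 8.863 · 0.115 / 0.0011 = 9.451e+05.
Re > 4000 → turbulent. Relative roughness ε/D = 0.000226/0.115 = 0.00197. Haaland: 1/√f = -1.8 log₁₀[(0.00197/3.7)^1.11 + 6.9/9.451e+05] = -1.8 log₁₀[0.000232 + 7.3e-06] = 6.519, so f = 0.02353.
Darcy-Weisbach: ΔP = f(L/D)(ρV²/2) = 0.02353·(777/0.115)·(1020·8.863²/2) = 0.02353·6757·4.006e+04 = 6.37e+06 Pa.

ΔP ≈ 6.37×10^6 Pa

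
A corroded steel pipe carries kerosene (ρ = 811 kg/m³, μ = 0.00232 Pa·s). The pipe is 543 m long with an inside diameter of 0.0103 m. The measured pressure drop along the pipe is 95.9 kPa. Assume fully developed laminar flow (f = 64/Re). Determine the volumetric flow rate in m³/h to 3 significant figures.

For laminar flow, f = 64/Re with Re = ρVD/μ, so Darcy-Weisbach reduces to ΔP = 32μLV/D². Solving for V: V = ΔP·D²/(32μL) = 9.59e+04·(0.0103)²/(32·0.00232·543) = 0.2524 m/s.
Check: Re = ρVD/μ = 811·0.2524·0.0103/0.00232 = 908.7 < 2300, so the laminar assumption holds.
Q = V·A = 0.2524·(π/4·0.0103²) = 2.103e-05 m³/s = 0.0757 m³/h.

Q ≈ 0.0757 m³/h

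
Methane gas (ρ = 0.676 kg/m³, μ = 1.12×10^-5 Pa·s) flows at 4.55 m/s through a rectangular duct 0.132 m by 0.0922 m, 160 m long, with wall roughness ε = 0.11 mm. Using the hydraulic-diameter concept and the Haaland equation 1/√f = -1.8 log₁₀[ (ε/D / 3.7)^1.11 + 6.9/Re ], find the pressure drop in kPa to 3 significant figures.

ΔP ≈ 0.265 kPa

Hydraulic diameter D_h = 4A/P = 4·(0.132·0.0922)/(2·(0.132+0.0922)) = 0.04868/0.4484 = 0.1086 m.
Re = ρVD_h/μ = 0.676·4.55·0.1086/1.12e-05 = 2.982e+04.
ε/D_h = 0.00011/0.1086 = 0.00101; Haaland gives 1/√f = -1.8 log₁₀[0.000111+0.000231] = 6.238, so f = 0.0257.
ΔP = f(L/D_h)(ρV²/2) = 0.0257·160/0.1086·6.997 = 265 Pa.
ΔP = 0.265 kPa.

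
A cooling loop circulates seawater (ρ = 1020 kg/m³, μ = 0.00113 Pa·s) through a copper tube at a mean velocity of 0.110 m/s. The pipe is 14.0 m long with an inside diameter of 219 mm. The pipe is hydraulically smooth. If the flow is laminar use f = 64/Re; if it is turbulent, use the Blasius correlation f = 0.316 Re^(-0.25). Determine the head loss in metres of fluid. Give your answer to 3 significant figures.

h_f ≈ 0.00103 m

Reynolds number Re = ρVD/μ = 1020 · 0.11 · 0.219 / 0.00113 = 2.174e+04.
Re > 4000 → turbulent. Smooth-pipe (Blasius): f = 0.316 Re^(-0.25) = 0.316/(2.174e+04)^0.25 = 0.02602.
Darcy-Weisbach: ΔP = f(L/D)(ρV²/2) = 0.02602·(14/0.219)·(1020·0.11²/2) = 0.02602·63.93·6.171 = 10.27 Pa.
Head loss h_f = ΔP/(ρg) = 10.27/(1020·9.81) = 0.00103 m.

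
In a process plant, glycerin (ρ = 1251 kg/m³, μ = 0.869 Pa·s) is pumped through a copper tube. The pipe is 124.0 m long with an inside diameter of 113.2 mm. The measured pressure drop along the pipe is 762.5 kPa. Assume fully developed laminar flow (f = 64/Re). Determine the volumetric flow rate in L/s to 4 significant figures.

For laminar flow, f = 64/Re with Re = ρVD/μ, so Darcy-Weisbach reduces to ΔP = 32μLV/D². Solving for V: V = ΔP·D²/(32μL) = 7.625e+05·(0.1132)²/(32·0.869·124) = 2.834 m/s.
Check: Re = ρVD/μ = 1251·2.834·0.1132/0.869 = 461.8 < 2300, so the laminar assumption holds.
Q = V·A = 2.834·(π/4·0.1132²) = 0.02852 m³/s = 28.52 L/s.

Q ≈ 28.52 L/s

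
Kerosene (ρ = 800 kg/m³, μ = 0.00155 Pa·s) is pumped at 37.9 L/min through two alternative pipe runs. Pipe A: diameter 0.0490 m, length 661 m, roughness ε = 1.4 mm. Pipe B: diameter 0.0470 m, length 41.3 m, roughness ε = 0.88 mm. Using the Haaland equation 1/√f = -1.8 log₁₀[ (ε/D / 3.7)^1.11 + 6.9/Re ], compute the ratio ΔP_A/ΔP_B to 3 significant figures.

Pipe A: V = Q/A = 0.0006317/0.001886 = 0.335 m/s; Re = 8471; ε/D = 0.0286; Haaland → f = 0.05975; ΔP_A = f(L/D)(ρV²/2) = 3.618e+04 Pa.
Pipe B: V = Q/A = 0.0006317/0.001735 = 0.3641 m/s; Re = 8832; ε/D = 0.0187; Haaland → f = 0.05174; ΔP_B = f(L/D)(ρV²/2) = 2411 Pa.
ΔP_A/ΔP_B = 3.618e+04/2411 = 15.0.

ΔP_A/ΔP_B ≈ 15.0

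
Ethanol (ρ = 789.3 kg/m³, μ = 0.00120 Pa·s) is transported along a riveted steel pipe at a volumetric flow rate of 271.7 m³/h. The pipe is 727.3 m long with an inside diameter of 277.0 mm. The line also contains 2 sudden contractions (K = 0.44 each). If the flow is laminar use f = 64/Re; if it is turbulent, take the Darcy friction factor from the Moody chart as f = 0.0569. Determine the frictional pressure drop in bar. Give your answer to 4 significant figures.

ΔP ≈ 0.9302 bar

Q = 271.7 m³/h = 271.7/3600 = 0.07547 m³/s.
Cross-sectional area A = πD²/4 = π(0.277)²/4 = 0.06026 m²; mean velocity V = Q/A = 0.07547/0.06026 = 1.252 m/s.
Reynolds number Re = ρVD/μ = 789.3 · 1.252 · 0.277 / 0.0012 = 2.282e+05.
Re > 4000 → turbulent; use the Moody-chart value f = 0.0569.
Total minor-loss coefficient ΣK = 2·0.44 = 0.88.
ΔP = [f·L/D + ΣK]·(ρV²/2) = [0.0569·727.3/0.277 + 0.88]·(789.3·1.252²/2) = [149.4 + 0.88]·619 = 9.302e+04 Pa.
ΔP = 9.302e+04 Pa = 0.9302 bar.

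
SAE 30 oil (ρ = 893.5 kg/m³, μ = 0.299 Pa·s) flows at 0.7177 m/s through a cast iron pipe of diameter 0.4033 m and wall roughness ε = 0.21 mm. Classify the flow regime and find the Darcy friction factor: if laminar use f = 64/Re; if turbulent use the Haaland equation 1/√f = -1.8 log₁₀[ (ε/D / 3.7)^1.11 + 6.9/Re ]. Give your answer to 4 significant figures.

f ≈ 0.07399

Re = ρVD/μ = 893.5·0.7177·0.4033/0.299 = 865.
Re < 2300 → laminar, so f = 64/Re = 0.07399 (roughness is irrelevant in laminar flow).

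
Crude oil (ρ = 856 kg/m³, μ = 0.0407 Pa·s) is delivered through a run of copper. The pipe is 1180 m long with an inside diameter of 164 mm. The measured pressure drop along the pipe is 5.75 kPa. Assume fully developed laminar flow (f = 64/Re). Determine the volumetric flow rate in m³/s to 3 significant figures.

Q ≈ 0.00213 m³/s

For laminar flow, f = 64/Re with Re = ρVD/μ, so Darcy-Weisbach reduces to ΔP = 32μLV/D². Solving for V: V = ΔP·D²/(32μL) = 5750·(0.164)²/(32·0.0407·1180) = 0.1006 m/s.
Check: Re = ρVD/μ = 856·0.1006·0.164/0.0407 = 347.1 < 2300, so the laminar assumption holds.
Q = V·A = 0.1006·(π/4·0.164²) = 0.002126 m³/s = 0.00213 m³/s.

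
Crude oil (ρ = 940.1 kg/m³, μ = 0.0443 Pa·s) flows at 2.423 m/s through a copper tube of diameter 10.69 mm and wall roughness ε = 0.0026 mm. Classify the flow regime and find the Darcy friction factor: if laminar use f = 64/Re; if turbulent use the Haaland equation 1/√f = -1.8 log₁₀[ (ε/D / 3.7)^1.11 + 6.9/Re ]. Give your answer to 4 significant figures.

Re = ρVD/μ = 940.1·2.423·0.01069/0.0443 = 549.7.
Re < 2300 → laminar, so f = 64/Re = 0.1164 (roughness is irrelevant in laminar flow).

f ≈ 0.1164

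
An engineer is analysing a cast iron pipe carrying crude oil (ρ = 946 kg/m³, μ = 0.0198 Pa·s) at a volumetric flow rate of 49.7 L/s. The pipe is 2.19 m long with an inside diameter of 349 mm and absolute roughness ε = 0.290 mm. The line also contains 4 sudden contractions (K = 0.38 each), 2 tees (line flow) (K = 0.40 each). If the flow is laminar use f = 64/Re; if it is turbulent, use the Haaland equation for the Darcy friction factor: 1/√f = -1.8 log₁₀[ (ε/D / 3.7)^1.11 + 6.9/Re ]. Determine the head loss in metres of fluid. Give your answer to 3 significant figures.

Q = 49.7 L/s = 49.7/1000 = 0.0497 m³/s.
Cross-sectional area A = πD²/4 = π(0.349)²/4 = 0.09566 m²; mean velocity V = Q/A = 0.0497/0.09566 = 0.5195 m/s.
Reynolds number Re = ρVD/μ = 946 · 0.5195 · 0.349 / 0.0198 = 8663.
Re > 4000 → turbulent. Relative roughness ε/D = 0.00029/0.349 = 0.000831. Haaland: 1/√f = -1.8 log₁₀[(0.000831/3.7)^1.11 + 6.9/8663] = -1.8 log₁₀[8.91e-05 + 0.000796] = 5.495, so f = 0.03312.
Total minor-loss coefficient ΣK = 4·0.38 + 2·0.4 = 2.32.
ΔP = [f·L/D + ΣK]·(ρV²/2) = [0.03312·2.19/0.349 + 2.32]·(946·0.5195²/2) = [0.2078 + 2.32]·127.7 = 322.7 Pa.
Head loss h_f = ΔP/(ρg) = 322.7/(946·9.81) = 0.0348 m.

h_f ≈ 0.0348 m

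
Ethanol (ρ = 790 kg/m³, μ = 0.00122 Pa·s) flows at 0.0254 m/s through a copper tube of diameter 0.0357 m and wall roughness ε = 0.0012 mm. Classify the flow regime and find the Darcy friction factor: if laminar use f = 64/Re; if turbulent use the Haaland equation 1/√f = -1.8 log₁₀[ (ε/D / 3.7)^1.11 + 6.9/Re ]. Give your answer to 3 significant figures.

f ≈ 0.109

Re = ρVD/μ = 790·0.0254·0.0357/0.00122 = 587.2.
Re < 2300 → laminar, so f = 64/Re = 0.109 (roughness is irrelevant in laminar flow).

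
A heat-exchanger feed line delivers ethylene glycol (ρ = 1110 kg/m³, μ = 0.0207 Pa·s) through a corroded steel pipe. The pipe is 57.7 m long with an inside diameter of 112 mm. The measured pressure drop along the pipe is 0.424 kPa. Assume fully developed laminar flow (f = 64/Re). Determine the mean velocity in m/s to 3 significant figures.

For laminar flow, f = 64/Re with Re = ρVD/μ, so Darcy-Weisbach reduces to ΔP = 32μLV/D². Solving for V: V = ΔP·D²/(32μL) = 424·(0.112)²/(32·0.0207·57.7) = 0.1392 m/s.
Check: Re = ρVD/μ = 1110·0.1392·0.112/0.0207 = 835.8 < 2300, so the laminar assumption holds.

V ≈ 0.139 m/s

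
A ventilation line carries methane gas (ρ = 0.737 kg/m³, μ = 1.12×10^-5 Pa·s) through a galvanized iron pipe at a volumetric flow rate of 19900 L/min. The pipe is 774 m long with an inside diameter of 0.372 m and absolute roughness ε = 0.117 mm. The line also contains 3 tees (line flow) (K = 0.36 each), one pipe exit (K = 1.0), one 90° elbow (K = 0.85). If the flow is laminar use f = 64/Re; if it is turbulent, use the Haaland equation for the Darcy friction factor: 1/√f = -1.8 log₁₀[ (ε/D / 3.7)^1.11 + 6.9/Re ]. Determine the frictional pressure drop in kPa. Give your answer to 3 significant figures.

Q = 19900 L/min = 19900/60000 = 0.3317 m³/s.
Cross-sectional area A = πD²/4 = π(0.372)²/4 = 0.1087 m²; mean velocity V = Q/A = 0.3317/0.1087 = 3.052 m/s.
Reynolds number Re = ρVD/μ = 0.737 · 3.052 · 0.372 / 1.12e-05 = 7.47e+04.
Re > 4000 → turbulent. Relative roughness ε/D = 0.000117/0.372 = 0.000315. Haaland: 1/√f = -1.8 log₁₀[(0.000315/3.7)^1.11 + 6.9/7.47e+04] = -1.8 log₁₀[3.03e-05 + 9.24e-05] = 7.04, so f = 0.02018.
Total minor-loss coefficient ΣK = 3·0.36 + 1·1 + 1·0.85 = 2.93.
ΔP = [f·L/D + ΣK]·(ρV²/2) = [0.02018·774/0.372 + 2.93]·(0.737·3.052²/2) = [41.98 + 2.93]·3.432 = 154.1 Pa.
ΔP = 154.1 Pa = 0.154 kPa.

ΔP ≈ 0.154 kPa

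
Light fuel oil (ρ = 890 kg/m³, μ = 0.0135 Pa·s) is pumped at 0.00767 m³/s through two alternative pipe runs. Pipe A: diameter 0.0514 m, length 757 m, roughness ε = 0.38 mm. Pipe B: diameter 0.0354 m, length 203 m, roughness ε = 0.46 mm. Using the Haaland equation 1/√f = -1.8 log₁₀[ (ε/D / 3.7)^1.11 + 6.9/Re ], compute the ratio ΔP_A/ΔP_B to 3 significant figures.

ΔP_A/ΔP_B ≈ 0.513

Pipe A: V = Q/A = 0.00767/0.002075 = 3.696 m/s; Re = 1.253e+04; ε/D = 0.00739; Haaland → f = 0.03917; ΔP_A = f(L/D)(ρV²/2) = 3.508e+06 Pa.
Pipe B: V = Q/A = 0.00767/0.0009842 = 7.793 m/s; Re = 1.819e+04; ε/D = 0.013; Haaland → f = 0.04412; ΔP_B = f(L/D)(ρV²/2) = 6.838e+06 Pa.
ΔP_A/ΔP_B = 3.508e+06/6.838e+06 = 0.513.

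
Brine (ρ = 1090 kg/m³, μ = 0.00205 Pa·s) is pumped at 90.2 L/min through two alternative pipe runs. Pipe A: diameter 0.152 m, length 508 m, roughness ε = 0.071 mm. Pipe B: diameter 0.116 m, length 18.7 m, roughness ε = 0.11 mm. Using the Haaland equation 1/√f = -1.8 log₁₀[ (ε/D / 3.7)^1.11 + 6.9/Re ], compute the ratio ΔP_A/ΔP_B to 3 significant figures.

Pipe A: V = Q/A = 0.001503/0.01815 = 0.08285 m/s; Re = 6696; ε/D = 0.000467; Haaland → f = 0.03505; ΔP_A = f(L/D)(ρV²/2) = 438.2 Pa.
Pipe B: V = Q/A = 0.001503/0.01057 = 0.1422 m/s; Re = 8774; ε/D = 0.000948; Haaland → f = 0.03316; ΔP_B = f(L/D)(ρV²/2) = 58.95 Pa.
ΔP_A/ΔP_B = 438.2/58.95 = 7.43.

ΔP_A/ΔP_B ≈ 7.43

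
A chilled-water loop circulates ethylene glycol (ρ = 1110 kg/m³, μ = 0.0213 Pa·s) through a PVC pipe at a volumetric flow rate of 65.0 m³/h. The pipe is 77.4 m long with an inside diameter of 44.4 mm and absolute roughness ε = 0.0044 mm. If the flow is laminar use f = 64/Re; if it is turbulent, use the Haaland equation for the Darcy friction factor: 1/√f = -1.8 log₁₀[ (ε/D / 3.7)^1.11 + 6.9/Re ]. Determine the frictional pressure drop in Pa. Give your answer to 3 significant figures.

Q = 65.0 m³/h = 65.0/3600 = 0.01806 m³/s.
Cross-sectional area A = πD²/4 = π(0.0444)²/4 = 0.001548 m²; mean velocity V = Q/A = 0.01806/0.001548 = 11.66 m/s.
Reynolds number Re = ρVD/μ = 1110 · 11.66 · 0.0444 / 0.0213 = 2.698e+04.
Re > 4000 → turbulent. Relative roughness ε/D = 4.4e-06/0.0444 = 9.91e-05. Haaland: 1/√f = -1.8 log₁₀[(9.91e-05/3.7)^1.11 + 6.9/2.698e+04] = -1.8 log₁₀[8.41e-06 + 0.000256] = 6.441, so f = 0.02411.
Darcy-Weisbach: ΔP = f(L/D)(ρV²/2) = 0.02411·(77.4/0.0444)·(1110·11.66²/2) = 0.02411·1743·7.547e+04 = 3.172e+06 Pa.

ΔP ≈ 3.17×10^6 Pa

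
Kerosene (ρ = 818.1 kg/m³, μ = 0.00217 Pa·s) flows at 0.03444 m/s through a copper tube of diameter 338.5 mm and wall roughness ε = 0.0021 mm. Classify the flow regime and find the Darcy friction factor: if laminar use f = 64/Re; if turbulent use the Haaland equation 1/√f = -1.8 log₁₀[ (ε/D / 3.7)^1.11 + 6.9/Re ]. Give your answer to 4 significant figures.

Re = ρVD/μ = 818.1·0.03444·0.3385/0.00217 = 4395.
Re > 4000 → turbulent. ε/D = 2.1e-06/0.3385 = 6.2e-06; Haaland: 1/√f = -1.8 log₁₀[3.88e-07 + 0.00157] = 5.047, so f = 0.03926.

f ≈ 0.03926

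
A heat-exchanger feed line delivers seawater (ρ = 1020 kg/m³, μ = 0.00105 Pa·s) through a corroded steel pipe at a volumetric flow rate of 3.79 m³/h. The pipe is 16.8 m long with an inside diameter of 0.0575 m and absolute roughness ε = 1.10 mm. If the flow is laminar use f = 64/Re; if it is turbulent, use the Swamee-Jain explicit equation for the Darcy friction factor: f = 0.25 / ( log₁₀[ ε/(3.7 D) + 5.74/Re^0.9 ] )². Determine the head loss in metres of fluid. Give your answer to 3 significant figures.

h_f ≈ 0.123 m

Q = 3.79 m³/h = 3.79/3600 = 0.001053 m³/s.
Cross-sectional area A = πD²/4 = π(0.0575)²/4 = 0.002597 m²; mean velocity V = Q/A = 0.001053/0.002597 = 0.4054 m/s.
Reynolds number Re = ρVD/μ = 1020 · 0.4054 · 0.0575 / 0.00105 = 2.265e+04.
Re > 4000 → turbulent. Relative roughness ε/D = 0.0011/0.0575 = 0.0191. Swamee-Jain: f = 0.25/(log₁₀[0.0191/3.7 + 5.74/2.265e+04^0.9])² = 0.25/(log₁₀[0.00517 + 0.000691])² = 0.25/(-2.232)² = 0.05018.
Darcy-Weisbach: ΔP = f(L/D)(ρV²/2) = 0.05018·(16.8/0.0575)·(1020·0.4054²/2) = 0.05018·292.2·83.83 = 1229 Pa.
Head loss h_f = ΔP/(ρg) = 1229/(1020·9.81) = 0.123 m.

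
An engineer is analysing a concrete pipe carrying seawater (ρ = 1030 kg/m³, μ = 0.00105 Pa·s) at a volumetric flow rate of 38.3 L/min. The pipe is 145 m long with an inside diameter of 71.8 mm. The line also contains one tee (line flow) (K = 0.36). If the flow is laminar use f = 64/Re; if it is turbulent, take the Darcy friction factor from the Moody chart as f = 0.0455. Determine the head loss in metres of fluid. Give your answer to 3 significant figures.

h_f ≈ 0.117 m

Q = 38.3 L/min = 38.3/60000 = 0.0006383 m³/s.
Cross-sectional area A = πD²/4 = π(0.0718)²/4 = 0.004049 m²; mean velocity V = Q/A = 0.0006383/0.004049 = 0.1577 m/s.
Reynolds number Re = ρVD/μ = 1030 · 0.1577 · 0.0718 / 0.00105 = 1.11e+04.
Re > 4000 → turbulent; use the Moody-chart value f = 0.0455.
Total minor-loss coefficient ΣK = 1·0.36 = 0.36.
ΔP = [f·L/D + ΣK]·(ρV²/2) = [0.0455·145/0.0718 + 0.36]·(1030·0.1577²/2) = [91.89 + 0.36]·12.8 = 1181 Pa.
Head loss h_f = ΔP/(ρg) = 1181/(1030·9.81) = 0.117 m.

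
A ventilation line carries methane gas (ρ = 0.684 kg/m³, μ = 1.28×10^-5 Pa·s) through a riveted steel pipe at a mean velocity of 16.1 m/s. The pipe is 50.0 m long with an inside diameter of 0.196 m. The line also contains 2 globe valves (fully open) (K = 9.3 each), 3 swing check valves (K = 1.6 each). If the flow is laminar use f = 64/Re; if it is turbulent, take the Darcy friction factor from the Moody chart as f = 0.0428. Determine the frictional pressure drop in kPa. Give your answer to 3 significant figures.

Reynolds number Re = ρVD/μ = 0.684 · 16.1 · 0.196 / 1.28e-05 = 1.686e+05.
Re > 4000 → turbulent; use the Moody-chart value f = 0.0428.
Total minor-loss coefficient ΣK = 2·9.3 + 3·1.6 = 23.4.
ΔP = [f·L/D + ΣK]·(ρV²/2) = [0.0428·50/0.196 + 23.4]·(0.684·16.1²/2) = [10.92 + 23.4]·88.65 = 3042 Pa.
ΔP = 3042 Pa = 3.04 kPa.

ΔP ≈ 3.04 kPa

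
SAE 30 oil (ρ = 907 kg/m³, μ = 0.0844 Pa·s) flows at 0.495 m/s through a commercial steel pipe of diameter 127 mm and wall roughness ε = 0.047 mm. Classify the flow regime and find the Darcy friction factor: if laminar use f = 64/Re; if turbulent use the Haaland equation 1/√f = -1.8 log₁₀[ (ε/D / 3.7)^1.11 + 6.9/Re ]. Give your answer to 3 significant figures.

Re = ρVD/μ = 907·0.495·0.127/0.0844 = 675.6.
Re < 2300 → laminar, so f = 64/Re = 0.09473 (roughness is irrelevant in laminar flow).

f ≈ 0.0947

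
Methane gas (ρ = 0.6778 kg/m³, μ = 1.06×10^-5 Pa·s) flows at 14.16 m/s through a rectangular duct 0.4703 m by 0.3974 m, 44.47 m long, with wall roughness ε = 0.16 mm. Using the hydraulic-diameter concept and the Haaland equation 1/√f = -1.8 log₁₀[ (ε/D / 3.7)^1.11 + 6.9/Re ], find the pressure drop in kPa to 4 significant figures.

Hydraulic diameter D_h = 4A/P = 4·(0.4703·0.3974)/(2·(0.4703+0.3974)) = 0.7476/1.735 = 0.4308 m.
Re = ρVD_h/μ = 0.6778·14.16·0.4308/1.06e-05 = 3.901e+05.
ε/D_h = 0.00016/0.4308 = 0.000371; Haaland gives 1/√f = -1.8 log₁₀[3.65e-05+1.77e-05] = 7.679, so f = 0.01696.
ΔP = f(L/D_h)(ρV²/2) = 0.01696·44.47/0.4308·67.95 = 118.9 Pa.
ΔP = 0.1189 kPa.

ΔP ≈ 0.1189 kPa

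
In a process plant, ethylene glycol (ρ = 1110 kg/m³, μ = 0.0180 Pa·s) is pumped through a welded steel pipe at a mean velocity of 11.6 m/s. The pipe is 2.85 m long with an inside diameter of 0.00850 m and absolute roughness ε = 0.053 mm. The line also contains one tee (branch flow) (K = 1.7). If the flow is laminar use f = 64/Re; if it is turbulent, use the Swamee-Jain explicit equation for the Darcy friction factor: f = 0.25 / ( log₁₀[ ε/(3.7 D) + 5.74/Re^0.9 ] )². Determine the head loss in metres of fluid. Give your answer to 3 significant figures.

Reynolds number Re = ρVD/μ = 1110 · 11.6 · 0.0085 / 0.018 = 6080.
Re > 4000 → turbulent. Relative roughness ε/D = 5.3e-05/0.0085 = 0.00624. Swamee-Jain: f = 0.25/(log₁₀[0.00624/3.7 + 5.74/6080^0.9])² = 0.25/(log₁₀[0.00169 + 0.00226])² = 0.25/(-2.404)² = 0.04325.
Total minor-loss coefficient ΣK = 1·1.7 = 1.7.
ΔP = [f·L/D + ΣK]·(ρV²/2) = [0.04325·2.85/0.0085 + 1.7]·(1110·11.6²/2) = [14.5 + 1.7]·7.468e+04 = 1.21e+06 Pa.
Head loss h_f = ΔP/(ρg) = 1.21e+06/(1110·9.81) = 111 m.

h_f ≈ 111 m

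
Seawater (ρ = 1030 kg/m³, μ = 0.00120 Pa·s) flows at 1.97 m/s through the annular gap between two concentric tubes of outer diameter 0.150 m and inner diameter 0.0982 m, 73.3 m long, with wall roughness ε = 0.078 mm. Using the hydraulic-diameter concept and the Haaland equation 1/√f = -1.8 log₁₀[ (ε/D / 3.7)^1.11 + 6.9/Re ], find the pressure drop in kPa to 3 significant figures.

ΔP ≈ 67.4 kPa

Hydraulic diameter D_h = 4A/P = D_o - D_i = 0.15 - 0.0982 = 0.0518 m.
Re = ρVD_h/μ = 1030·1.97·0.0518/0.0012 = 8.759e+04.
ε/D_h = 7.8e-05/0.0518 = 0.00151; Haaland gives 1/√f = -1.8 log₁₀[0.000172+7.88e-05] = 6.48, so f = 0.02382.
ΔP = f(L/D_h)(ρV²/2) = 0.02382·73.3/0.0518·1999 = 6.736e+04 Pa.
ΔP = 67.4 kPa.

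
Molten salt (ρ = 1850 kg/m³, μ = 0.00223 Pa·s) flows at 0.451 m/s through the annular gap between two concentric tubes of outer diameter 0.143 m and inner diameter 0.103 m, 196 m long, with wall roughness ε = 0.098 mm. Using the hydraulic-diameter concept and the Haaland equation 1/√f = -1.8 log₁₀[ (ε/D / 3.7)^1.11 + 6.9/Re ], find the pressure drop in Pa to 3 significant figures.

Hydraulic diameter D_h = 4A/P = D_o - D_i = 0.143 - 0.103 = 0.04 m.
Re = ρVD_h/μ = 1850·0.451·0.04/0.00223 = 1.497e+04.
ε/D_h = 9.8e-05/0.04 = 0.00245; Haaland gives 1/√f = -1.8 log₁₀[0.000296+0.000461] = 5.618, so f = 0.03169.
ΔP = f(L/D_h)(ρV²/2) = 0.03169·196/0.04·188.1 = 2.921e+04 Pa.

ΔP ≈ 29200 Pa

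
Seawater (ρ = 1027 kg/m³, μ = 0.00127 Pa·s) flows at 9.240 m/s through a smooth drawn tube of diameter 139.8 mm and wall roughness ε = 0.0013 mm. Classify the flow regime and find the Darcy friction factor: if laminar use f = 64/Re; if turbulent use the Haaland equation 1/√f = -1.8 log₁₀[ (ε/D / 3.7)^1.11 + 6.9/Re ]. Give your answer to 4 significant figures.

Re = ρVD/μ = 1027·9.24·0.1398/0.00127 = 1.045e+06.
Re > 4000 → turbulent. ε/D = 1.3e-06/0.1398 = 9.3e-06; Haaland: 1/√f = -1.8 log₁₀[6.08e-07 + 6.61e-06] = 9.255, so f = 0.01167.

f ≈ 0.01167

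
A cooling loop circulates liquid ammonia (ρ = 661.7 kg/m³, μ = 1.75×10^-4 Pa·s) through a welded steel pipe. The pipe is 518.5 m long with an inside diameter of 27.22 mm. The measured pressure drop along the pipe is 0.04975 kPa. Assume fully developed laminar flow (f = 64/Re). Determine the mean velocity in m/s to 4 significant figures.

V ≈ 0.01269 m/s

For laminar flow, f = 64/Re with Re = ρVD/μ, so Darcy-Weisbach reduces to ΔP = 32μLV/D². Solving for V: V = ΔP·D²/(32μL) = 49.75·(0.02722)²/(32·0.000175·518.5) = 0.01269 m/s.
Check: Re = ρVD/μ = 661.7·0.01269·0.02722/0.000175 = 1307 < 2300, so the laminar assumption holds.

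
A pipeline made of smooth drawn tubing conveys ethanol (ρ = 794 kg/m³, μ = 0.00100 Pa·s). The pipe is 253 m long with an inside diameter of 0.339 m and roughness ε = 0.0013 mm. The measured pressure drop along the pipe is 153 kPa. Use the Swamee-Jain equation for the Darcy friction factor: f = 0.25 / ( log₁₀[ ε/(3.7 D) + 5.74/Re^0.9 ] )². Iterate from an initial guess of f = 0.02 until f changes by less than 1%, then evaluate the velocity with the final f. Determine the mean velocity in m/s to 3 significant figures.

Rearranging Darcy-Weisbach: V = √(2·ΔP·D/(f·L·ρ)). With ε/D = 1.3e-06/0.339 = 3.83e-06, iterate starting from f = 0.02:
  f = 0.02 → V = √(2·1.53e+05·0.339/(0.02·253·794)) = 5.081 m/s; Re = ρVD/μ = 1.368e+06; f → 0.01114
  f = 0.01114 → V = 6.81 m/s; Re = 1.833e+06; f → 0.01065
  f = 0.01065 → V = 6.964 m/s; Re = 1.874e+06; f → 0.01061
Converged (Δf/f < 1%). With the final f = 0.01061: V = √(2·1.53e+05·0.339/(0.01061·253·794)) = 6.975 m/s.

V ≈ 6.98 m/s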